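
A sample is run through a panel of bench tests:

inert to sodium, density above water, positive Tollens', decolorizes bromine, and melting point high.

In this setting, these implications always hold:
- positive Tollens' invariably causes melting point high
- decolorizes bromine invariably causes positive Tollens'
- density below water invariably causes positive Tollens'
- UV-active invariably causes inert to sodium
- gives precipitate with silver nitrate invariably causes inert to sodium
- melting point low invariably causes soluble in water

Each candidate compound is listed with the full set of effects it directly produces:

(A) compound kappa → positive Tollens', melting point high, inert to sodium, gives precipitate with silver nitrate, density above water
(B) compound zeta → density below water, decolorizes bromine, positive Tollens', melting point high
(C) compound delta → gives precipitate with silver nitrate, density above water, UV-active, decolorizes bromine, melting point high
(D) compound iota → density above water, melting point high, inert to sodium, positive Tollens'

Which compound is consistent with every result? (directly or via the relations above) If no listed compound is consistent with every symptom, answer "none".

Checking each candidate against the observations:
(A) compound kappa — inert to sodium match; density above water match; positive Tollens' match; decolorizes bromine miss; melting point high match
(B) compound zeta — fails on inert to sodium, density above water (predicts density below water, not density above water)
(C) compound delta — inert to sodium match (through gives precipitate with silver nitrate → inert to sodium); density above water match; positive Tollens' match (through decolorizes bromine → positive Tollens'); decolorizes bromine match; melting point high match
(D) compound iota — inert to sodium match; density above water match; positive Tollens' match; decolorizes bromine miss; melting point high match
(C) alone accounts for all the evidence.

C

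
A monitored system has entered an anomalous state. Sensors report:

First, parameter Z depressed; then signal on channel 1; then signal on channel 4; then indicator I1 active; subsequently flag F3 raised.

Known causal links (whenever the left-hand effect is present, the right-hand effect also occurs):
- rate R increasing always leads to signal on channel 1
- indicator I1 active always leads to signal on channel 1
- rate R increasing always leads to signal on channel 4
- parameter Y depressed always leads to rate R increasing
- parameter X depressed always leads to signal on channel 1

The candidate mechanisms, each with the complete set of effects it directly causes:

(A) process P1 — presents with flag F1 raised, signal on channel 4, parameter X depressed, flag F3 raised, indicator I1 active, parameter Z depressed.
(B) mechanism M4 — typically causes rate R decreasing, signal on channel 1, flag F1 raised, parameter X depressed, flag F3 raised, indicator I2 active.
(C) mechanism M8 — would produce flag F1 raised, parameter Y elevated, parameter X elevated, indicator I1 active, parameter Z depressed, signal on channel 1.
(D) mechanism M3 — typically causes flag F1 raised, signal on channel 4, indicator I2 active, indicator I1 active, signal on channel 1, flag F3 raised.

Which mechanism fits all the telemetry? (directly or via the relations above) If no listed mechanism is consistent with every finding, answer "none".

For each candidate, compare predicted effects to what was observed:
(A) process P1 — accounts for every observation (signal on channel 1 via indicator I1 active → signal on channel 1)
(B) mechanism M4 — does not account for parameter Z depressed, signal on channel 4, indicator I1 active
(C) mechanism M8 — parameter Z depressed match; signal on channel 1 match; signal on channel 4 miss; indicator I1 active match; flag F3 raised miss
(D) mechanism M3 — parameter Z depressed miss; signal on channel 1 match; signal on channel 4 match; indicator I1 active match; flag F3 raised match
(A) alone accounts for all the evidence.

A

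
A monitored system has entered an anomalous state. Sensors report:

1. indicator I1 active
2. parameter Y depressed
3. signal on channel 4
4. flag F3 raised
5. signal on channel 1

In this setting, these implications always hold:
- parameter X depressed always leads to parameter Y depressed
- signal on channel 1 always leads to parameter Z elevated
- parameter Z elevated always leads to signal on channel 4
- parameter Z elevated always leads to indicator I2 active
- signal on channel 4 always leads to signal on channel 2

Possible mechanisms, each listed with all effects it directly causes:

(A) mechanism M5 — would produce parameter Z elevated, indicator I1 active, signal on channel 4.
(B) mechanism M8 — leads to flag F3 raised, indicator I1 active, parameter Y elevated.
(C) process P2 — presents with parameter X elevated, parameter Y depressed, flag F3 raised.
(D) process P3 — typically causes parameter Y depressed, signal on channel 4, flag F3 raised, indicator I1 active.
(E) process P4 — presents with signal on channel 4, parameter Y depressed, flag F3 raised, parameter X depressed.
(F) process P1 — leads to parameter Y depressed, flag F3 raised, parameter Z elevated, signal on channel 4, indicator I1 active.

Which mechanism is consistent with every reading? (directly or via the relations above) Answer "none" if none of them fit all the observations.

Per-candidate check:
(A) mechanism M5 — does not account for parameter Y depressed, flag F3 raised, signal on channel 1
(B) mechanism M8 — indicator I1 active yes; parameter Y depressed NO; signal on channel 4 NO; flag F3 raised yes; signal on channel 1 NO
(C) process P2 — indicator I1 active NO; parameter Y depressed yes; signal on channel 4 NO; flag F3 raised yes; signal on channel 1 NO
(D) process P3 — indicator I1 active yes; parameter Y depressed yes; signal on channel 4 yes; flag F3 raised yes; signal on channel 1 NO
(E) process P4 — does not account for indicator I1 active, signal on channel 1
(F) process P1 — does not account for signal on channel 1
None of the listed candidates fits everything.

none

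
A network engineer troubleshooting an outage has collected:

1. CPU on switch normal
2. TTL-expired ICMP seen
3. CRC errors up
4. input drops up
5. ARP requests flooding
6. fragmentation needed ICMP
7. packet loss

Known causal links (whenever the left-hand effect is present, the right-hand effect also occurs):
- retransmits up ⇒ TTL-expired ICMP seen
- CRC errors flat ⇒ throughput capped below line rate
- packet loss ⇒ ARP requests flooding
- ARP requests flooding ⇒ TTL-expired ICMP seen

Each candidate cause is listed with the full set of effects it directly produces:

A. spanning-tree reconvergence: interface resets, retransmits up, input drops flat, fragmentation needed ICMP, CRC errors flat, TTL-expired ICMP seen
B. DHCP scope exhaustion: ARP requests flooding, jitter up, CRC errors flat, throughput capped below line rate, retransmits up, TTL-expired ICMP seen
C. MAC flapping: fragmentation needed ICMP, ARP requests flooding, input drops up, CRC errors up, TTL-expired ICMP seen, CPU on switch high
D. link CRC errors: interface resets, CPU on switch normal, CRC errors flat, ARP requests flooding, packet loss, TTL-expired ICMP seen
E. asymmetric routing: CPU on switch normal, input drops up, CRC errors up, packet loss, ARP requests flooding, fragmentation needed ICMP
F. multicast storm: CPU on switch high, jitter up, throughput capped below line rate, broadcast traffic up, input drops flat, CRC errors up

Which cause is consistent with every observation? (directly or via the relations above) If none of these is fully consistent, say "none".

For each candidate, compare predicted effects to what was observed:
(A) spanning-tree reconvergence — CPU on switch normal NO; TTL-expired ICMP seen yes; CRC errors up NO; input drops up NO; ARP requests flooding NO; fragmentation needed ICMP yes; packet loss NO
(B) DHCP scope exhaustion — fails on CPU on switch normal, CRC errors up, input drops up, fragmentation needed ICMP, packet loss (predicts CRC errors flat, not CRC errors up)
(C) MAC flapping — CPU on switch normal NO; TTL-expired ICMP seen yes; CRC errors up yes; input drops up yes; ARP requests flooding yes; fragmentation needed ICMP yes; packet loss NO
(D) link CRC errors — CPU on switch normal yes; TTL-expired ICMP seen yes; CRC errors up NO; input drops up NO; ARP requests flooding yes; fragmentation needed ICMP NO; packet loss yes
(E) asymmetric routing — CPU on switch normal yes; TTL-expired ICMP seen yes (via ARP requests flooding → TTL-expired ICMP seen); CRC errors up yes; input drops up yes; ARP requests flooding yes; fragmentation needed ICMP yes; packet loss yes
(F) multicast storm — CPU on switch normal NO; TTL-expired ICMP seen NO; CRC errors up yes; input drops up NO; ARP requests flooding NO; fragmentation needed ICMP NO; packet loss NO
(E) is the only candidate with no mismatches.

E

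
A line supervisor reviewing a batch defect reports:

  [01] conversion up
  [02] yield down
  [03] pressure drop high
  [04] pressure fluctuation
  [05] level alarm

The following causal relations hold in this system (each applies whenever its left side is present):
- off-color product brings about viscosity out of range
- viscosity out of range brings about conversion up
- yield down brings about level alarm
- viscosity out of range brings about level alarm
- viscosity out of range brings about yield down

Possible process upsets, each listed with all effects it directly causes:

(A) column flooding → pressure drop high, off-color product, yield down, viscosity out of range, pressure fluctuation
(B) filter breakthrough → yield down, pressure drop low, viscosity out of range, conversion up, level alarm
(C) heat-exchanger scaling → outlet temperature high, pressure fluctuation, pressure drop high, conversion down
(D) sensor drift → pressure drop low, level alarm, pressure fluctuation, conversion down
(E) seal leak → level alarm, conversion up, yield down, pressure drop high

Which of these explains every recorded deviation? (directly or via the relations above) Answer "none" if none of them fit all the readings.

Testing each hypothesis:
(A) column flooding — conversion up ✓ (through viscosity out of range → conversion up); yield down ✓; pressure drop high ✓; pressure fluctuation ✓; level alarm ✓ (through viscosity out of range → level alarm)
(B) filter breakthrough — conversion up ✓; yield down ✓; pressure drop high ✗; pressure fluctuation ✗; level alarm ✓
(C) heat-exchanger scaling — fails on conversion up, yield down, level alarm (predicts conversion down, not conversion up)
(D) sensor drift — fails on conversion up, yield down, pressure drop high (predicts conversion down, not conversion up; predicts pressure drop low, not pressure drop high)
(E) seal leak — does not account for pressure fluctuation
(A) alone accounts for all the evidence.

A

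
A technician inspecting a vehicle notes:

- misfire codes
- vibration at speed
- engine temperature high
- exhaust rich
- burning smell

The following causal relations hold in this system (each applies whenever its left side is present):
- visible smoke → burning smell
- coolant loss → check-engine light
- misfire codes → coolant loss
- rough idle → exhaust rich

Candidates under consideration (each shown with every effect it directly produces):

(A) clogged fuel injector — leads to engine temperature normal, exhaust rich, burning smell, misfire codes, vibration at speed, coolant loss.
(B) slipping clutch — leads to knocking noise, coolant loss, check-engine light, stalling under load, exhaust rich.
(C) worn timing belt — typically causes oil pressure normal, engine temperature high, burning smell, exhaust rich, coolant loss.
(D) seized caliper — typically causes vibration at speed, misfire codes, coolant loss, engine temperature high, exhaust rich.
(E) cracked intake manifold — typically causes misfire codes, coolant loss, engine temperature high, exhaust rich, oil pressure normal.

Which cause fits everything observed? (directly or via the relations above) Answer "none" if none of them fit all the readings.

For each candidate, compare predicted effects to what was observed:
(A) clogged fuel injector — misfire codes +; vibration at speed +; engine temperature high -; exhaust rich +; burning smell +
(B) slipping clutch — does not account for misfire codes, vibration at speed, engine temperature high, burning smell
(C) worn timing belt — misfire codes -; vibration at speed -; engine temperature high +; exhaust rich +; burning smell +
(D) seized caliper — does not account for burning smell
(E) cracked intake manifold — misfire codes +; vibration at speed -; engine temperature high +; exhaust rich +; burning smell -
None of the listed candidates fits everything.

none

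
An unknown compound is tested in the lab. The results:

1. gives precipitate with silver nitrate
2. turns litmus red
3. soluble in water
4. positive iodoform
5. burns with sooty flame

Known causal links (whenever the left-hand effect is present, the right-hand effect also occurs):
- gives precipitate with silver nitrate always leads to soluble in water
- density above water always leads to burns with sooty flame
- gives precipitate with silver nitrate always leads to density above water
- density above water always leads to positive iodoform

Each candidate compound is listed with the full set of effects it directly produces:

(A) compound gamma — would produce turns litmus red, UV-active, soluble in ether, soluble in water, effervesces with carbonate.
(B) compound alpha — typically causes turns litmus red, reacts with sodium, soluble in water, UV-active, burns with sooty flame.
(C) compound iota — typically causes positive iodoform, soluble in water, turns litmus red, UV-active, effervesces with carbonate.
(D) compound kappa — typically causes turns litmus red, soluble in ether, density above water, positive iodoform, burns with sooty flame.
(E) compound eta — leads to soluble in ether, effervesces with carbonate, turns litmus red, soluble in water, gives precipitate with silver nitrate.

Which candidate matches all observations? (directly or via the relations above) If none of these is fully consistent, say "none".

For each candidate, compare predicted effects to what was observed:
(A) compound gamma — gives precipitate with silver nitrate -; turns litmus red +; soluble in water +; positive iodoform -; burns with sooty flame -
(B) compound alpha — gives precipitate with silver nitrate -; turns litmus red +; soluble in water +; positive iodoform -; burns with sooty flame +
(C) compound iota — does not account for gives precipitate with silver nitrate, burns with sooty flame
(D) compound kappa — gives precipitate with silver nitrate -; turns litmus red +; soluble in water -; positive iodoform +; burns with sooty flame +
(E) compound eta — accounts for every observation (positive iodoform by gives precipitate with silver nitrate → density above water → positive iodoform)
(E) alone accounts for all the evidence.

E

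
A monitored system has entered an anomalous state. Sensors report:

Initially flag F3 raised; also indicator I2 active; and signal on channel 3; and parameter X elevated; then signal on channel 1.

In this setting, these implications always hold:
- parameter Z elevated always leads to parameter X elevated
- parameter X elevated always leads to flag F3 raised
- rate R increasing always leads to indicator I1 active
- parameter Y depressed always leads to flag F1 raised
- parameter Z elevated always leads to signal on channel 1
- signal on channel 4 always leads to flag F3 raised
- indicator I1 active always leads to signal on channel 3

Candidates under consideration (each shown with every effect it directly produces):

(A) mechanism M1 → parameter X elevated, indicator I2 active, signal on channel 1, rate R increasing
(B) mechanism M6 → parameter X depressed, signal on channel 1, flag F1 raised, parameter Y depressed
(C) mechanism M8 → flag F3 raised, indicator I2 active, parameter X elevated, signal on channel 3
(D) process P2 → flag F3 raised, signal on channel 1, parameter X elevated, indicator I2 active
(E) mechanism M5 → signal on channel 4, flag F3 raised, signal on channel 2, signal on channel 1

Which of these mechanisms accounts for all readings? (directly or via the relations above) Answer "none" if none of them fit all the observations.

A

Per-candidate check:
(A) mechanism M1 — accounts for every observation (flag F3 raised by parameter X elevated → flag F3 raised)
(B) mechanism M6 — flag F3 raised -; indicator I2 active -; signal on channel 3 -; parameter X elevated -; signal on channel 1 +
(C) mechanism M8 — does not account for signal on channel 1
(D) process P2 — does not account for signal on channel 3
(E) mechanism M5 — flag F3 raised +; indicator I2 active -; signal on channel 3 -; parameter X elevated -; signal on channel 1 +
(A) alone accounts for all the evidence.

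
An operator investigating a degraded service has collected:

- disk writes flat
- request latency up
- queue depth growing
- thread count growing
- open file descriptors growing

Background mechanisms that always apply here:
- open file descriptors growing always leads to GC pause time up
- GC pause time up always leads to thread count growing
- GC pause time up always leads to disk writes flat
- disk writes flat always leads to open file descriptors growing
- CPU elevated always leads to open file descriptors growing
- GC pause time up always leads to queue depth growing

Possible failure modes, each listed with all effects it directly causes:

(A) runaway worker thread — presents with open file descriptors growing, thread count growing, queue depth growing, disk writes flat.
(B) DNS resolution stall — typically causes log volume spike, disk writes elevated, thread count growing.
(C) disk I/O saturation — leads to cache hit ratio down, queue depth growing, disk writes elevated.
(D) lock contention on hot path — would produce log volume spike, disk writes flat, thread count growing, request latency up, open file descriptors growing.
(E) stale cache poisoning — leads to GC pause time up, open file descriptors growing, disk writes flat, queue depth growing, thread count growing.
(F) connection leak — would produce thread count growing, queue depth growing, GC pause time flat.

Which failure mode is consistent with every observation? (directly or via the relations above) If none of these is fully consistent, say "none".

For each candidate, compare predicted effects to what was observed:
(A) runaway worker thread — disk writes flat yes; request latency up NO; queue depth growing yes; thread count growing yes; open file descriptors growing yes
(B) DNS resolution stall — disk writes flat NO; request latency up NO; queue depth growing NO; thread count growing yes; open file descriptors growing NO
(C) disk I/O saturation — fails on disk writes flat, request latency up, thread count growing, open file descriptors growing (predicts disk writes elevated, not disk writes flat)
(D) lock contention on hot path — accounts for every observation (queue depth growing by open file descriptors growing → GC pause time up → queue depth growing)
(E) stale cache poisoning — disk writes flat yes; request latency up NO; queue depth growing yes; thread count growing yes; open file descriptors growing yes
(F) connection leak — disk writes flat NO; request latency up NO; queue depth growing yes; thread count growing yes; open file descriptors growing NO
(D) is the only candidate with no mismatches.

D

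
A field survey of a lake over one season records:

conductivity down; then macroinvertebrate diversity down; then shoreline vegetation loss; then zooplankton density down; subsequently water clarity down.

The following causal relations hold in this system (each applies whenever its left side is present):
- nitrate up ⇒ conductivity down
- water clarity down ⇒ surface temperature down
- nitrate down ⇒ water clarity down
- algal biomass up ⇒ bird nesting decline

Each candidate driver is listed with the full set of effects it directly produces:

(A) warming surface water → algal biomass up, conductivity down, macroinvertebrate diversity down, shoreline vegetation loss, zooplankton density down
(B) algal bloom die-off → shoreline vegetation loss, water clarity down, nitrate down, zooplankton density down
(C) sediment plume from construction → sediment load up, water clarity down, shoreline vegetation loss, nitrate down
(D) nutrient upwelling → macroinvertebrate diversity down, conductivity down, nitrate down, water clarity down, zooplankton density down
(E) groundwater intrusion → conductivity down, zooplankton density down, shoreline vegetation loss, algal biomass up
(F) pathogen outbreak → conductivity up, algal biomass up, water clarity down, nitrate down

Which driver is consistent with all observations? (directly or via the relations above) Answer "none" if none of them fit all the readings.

Per-candidate check:
(A) warming surface water — conductivity down +; macroinvertebrate diversity down +; shoreline vegetation loss +; zooplankton density down +; water clarity down -
(B) algal bloom die-off — conductivity down -; macroinvertebrate diversity down -; shoreline vegetation loss +; zooplankton density down +; water clarity down +
(C) sediment plume from construction — does not account for conductivity down, macroinvertebrate diversity down, zooplankton density down
(D) nutrient upwelling — does not account for shoreline vegetation loss
(E) groundwater intrusion — conductivity down +; macroinvertebrate diversity down -; shoreline vegetation loss +; zooplankton density down +; water clarity down -
(F) pathogen outbreak — conductivity down -; macroinvertebrate diversity down -; shoreline vegetation loss -; zooplankton density down -; water clarity down +
None of the listed candidates fits everything.

none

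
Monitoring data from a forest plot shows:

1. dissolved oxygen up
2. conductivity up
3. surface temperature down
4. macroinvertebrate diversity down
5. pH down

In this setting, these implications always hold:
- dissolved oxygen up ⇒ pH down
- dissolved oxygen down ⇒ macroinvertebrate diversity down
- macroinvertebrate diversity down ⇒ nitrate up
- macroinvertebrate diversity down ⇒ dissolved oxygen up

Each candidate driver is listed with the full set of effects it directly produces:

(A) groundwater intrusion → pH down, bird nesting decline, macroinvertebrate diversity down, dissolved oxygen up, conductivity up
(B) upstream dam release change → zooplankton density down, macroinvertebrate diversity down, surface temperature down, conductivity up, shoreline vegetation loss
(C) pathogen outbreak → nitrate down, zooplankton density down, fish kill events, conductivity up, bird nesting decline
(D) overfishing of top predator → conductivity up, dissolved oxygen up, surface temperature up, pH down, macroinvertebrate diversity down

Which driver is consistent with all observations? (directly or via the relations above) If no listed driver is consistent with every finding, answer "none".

B

For each candidate, compare predicted effects to what was observed:
(A) groundwater intrusion — dissolved oxygen up yes; conductivity up yes; surface temperature down NO; macroinvertebrate diversity down yes; pH down yes
(B) upstream dam release change — accounts for every observation (dissolved oxygen up by macroinvertebrate diversity down → dissolved oxygen up)
(C) pathogen outbreak — does not account for dissolved oxygen up, surface temperature down, macroinvertebrate diversity down, pH down
(D) overfishing of top predator — dissolved oxygen up yes; conductivity up yes; surface temperature down NO; macroinvertebrate diversity down yes; pH down yes
(B) alone accounts for all the evidence.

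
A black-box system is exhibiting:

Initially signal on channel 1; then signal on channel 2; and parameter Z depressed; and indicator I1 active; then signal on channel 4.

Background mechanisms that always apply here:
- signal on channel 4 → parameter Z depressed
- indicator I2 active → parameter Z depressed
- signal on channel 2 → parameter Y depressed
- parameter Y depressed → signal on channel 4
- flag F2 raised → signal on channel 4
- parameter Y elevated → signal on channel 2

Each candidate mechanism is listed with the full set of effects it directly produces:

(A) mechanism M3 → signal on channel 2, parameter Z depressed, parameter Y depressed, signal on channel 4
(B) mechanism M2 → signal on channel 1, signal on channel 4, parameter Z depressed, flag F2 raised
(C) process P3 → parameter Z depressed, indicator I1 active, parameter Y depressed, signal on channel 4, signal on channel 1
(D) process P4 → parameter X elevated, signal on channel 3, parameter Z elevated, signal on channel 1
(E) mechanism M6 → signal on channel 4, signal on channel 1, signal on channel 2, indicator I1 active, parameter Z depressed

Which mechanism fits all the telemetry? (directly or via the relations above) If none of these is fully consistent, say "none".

E

Per-candidate check:
(A) mechanism M3 — signal on channel 1 -; signal on channel 2 +; parameter Z depressed +; indicator I1 active -; signal on channel 4 +
(B) mechanism M2 — signal on channel 1 +; signal on channel 2 -; parameter Z depressed +; indicator I1 active -; signal on channel 4 +
(C) process P3 — does not account for signal on channel 2
(D) process P4 — signal on channel 1 +; signal on channel 2 -; parameter Z depressed -; indicator I1 active -; signal on channel 4 -
(E) mechanism M6 — signal on channel 1 +; signal on channel 2 +; parameter Z depressed +; indicator I1 active +; signal on channel 4 +
Only (E) is consistent with every observation.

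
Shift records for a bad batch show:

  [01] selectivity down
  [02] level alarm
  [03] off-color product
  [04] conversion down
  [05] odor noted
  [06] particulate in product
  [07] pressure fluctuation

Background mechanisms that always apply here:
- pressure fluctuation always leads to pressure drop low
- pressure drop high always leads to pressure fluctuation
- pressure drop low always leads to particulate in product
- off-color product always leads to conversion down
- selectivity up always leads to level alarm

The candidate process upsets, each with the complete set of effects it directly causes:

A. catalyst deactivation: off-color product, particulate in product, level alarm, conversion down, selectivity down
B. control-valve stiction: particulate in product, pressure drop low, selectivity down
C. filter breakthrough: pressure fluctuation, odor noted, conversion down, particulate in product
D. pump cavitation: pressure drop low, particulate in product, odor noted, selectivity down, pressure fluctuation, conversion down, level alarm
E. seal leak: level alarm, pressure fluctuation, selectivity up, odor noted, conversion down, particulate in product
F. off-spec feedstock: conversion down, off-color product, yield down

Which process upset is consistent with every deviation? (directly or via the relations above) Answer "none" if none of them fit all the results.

For each candidate, compare predicted effects to what was observed:
(A) catalyst deactivation — does not account for odor noted, pressure fluctuation
(B) control-valve stiction — selectivity down +; level alarm -; off-color product -; conversion down -; odor noted -; particulate in product +; pressure fluctuation -
(C) filter breakthrough — selectivity down -; level alarm -; off-color product -; conversion down +; odor noted +; particulate in product +; pressure fluctuation +
(D) pump cavitation — does not account for off-color product
(E) seal leak — selectivity down -; level alarm +; off-color product -; conversion down +; odor noted +; particulate in product +; pressure fluctuation +
(F) off-spec feedstock — does not account for selectivity down, level alarm, odor noted, particulate in product, pressure fluctuation
None of the listed candidates fits everything.

none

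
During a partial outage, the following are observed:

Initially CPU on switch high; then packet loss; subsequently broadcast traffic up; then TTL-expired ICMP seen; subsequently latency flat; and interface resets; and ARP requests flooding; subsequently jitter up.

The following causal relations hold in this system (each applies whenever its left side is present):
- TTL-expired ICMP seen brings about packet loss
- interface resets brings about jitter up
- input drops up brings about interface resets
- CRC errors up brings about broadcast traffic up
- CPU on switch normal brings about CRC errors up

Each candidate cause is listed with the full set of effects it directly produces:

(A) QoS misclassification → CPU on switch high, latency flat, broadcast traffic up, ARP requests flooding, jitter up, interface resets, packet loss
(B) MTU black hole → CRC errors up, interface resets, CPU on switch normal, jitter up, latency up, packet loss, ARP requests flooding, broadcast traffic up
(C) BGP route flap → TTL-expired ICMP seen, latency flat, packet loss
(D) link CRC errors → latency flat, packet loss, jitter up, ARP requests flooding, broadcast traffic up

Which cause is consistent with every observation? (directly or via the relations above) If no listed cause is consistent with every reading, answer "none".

none

Testing each hypothesis:
(A) QoS misclassification — CPU on switch high match; packet loss match; broadcast traffic up match; TTL-expired ICMP seen miss; latency flat match; interface resets match; ARP requests flooding match; jitter up match
(B) MTU black hole — fails on CPU on switch high, TTL-expired ICMP seen, latency flat (predicts CPU on switch normal, not CPU on switch high; predicts latency up, not latency flat)
(C) BGP route flap — CPU on switch high miss; packet loss match; broadcast traffic up miss; TTL-expired ICMP seen match; latency flat match; interface resets miss; ARP requests flooding miss; jitter up miss
(D) link CRC errors — CPU on switch high miss; packet loss match; broadcast traffic up match; TTL-expired ICMP seen miss; latency flat match; interface resets miss; ARP requests flooding match; jitter up match
None of the listed candidates fits everything.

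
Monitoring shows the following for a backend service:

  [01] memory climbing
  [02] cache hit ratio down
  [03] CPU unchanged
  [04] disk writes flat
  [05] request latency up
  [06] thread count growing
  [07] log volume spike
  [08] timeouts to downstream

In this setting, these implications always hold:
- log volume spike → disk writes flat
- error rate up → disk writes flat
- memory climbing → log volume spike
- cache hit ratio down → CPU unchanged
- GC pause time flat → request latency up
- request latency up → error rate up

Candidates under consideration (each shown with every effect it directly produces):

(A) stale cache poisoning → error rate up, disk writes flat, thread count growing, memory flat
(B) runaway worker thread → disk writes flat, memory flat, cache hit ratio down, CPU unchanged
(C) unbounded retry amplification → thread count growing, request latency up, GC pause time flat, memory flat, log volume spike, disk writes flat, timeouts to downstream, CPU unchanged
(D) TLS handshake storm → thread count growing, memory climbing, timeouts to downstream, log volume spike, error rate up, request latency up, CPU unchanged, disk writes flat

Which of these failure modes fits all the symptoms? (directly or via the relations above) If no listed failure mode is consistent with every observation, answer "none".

Per-candidate check:
(A) stale cache poisoning — memory climbing NO; cache hit ratio down NO; CPU unchanged NO; disk writes flat yes; request latency up NO; thread count growing yes; log volume spike NO; timeouts to downstream NO
(B) runaway worker thread — fails on memory climbing, request latency up, thread count growing, log volume spike, timeouts to downstream (predicts memory flat, not memory climbing)
(C) unbounded retry amplification — fails on memory climbing, cache hit ratio down (predicts memory flat, not memory climbing)
(D) TLS handshake storm — memory climbing yes; cache hit ratio down NO; CPU unchanged yes; disk writes flat yes; request latency up yes; thread count growing yes; log volume spike yes; timeouts to downstream yes
Every candidate fails on at least one observation.

none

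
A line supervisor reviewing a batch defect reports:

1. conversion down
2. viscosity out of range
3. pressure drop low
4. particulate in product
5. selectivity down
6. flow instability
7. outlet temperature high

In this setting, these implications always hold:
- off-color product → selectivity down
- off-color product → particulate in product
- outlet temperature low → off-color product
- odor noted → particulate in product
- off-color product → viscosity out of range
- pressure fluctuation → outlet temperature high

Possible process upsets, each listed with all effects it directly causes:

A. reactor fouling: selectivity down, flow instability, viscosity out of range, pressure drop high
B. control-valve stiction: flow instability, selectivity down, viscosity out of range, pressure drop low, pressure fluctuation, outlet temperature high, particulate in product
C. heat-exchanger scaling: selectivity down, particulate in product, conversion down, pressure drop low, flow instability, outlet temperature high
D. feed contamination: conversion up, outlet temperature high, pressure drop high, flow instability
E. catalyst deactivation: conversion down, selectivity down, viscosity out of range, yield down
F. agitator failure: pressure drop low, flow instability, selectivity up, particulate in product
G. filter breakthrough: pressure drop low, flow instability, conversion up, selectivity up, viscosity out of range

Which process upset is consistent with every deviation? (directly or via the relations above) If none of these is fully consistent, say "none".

Checking each candidate against the observations:
(A) reactor fouling — conversion down -; viscosity out of range +; pressure drop low -; particulate in product -; selectivity down +; flow instability +; outlet temperature high -
(B) control-valve stiction — conversion down -; viscosity out of range +; pressure drop low +; particulate in product +; selectivity down +; flow instability +; outlet temperature high +
(C) heat-exchanger scaling — conversion down +; viscosity out of range -; pressure drop low +; particulate in product +; selectivity down +; flow instability +; outlet temperature high +
(D) feed contamination — fails on conversion down, viscosity out of range, pressure drop low, particulate in product, selectivity down (predicts conversion up, not conversion down; predicts pressure drop high, not pressure drop low)
(E) catalyst deactivation — conversion down +; viscosity out of range +; pressure drop low -; particulate in product -; selectivity down +; flow instability -; outlet temperature high -
(F) agitator failure — conversion down -; viscosity out of range -; pressure drop low +; particulate in product +; selectivity down -; flow instability +; outlet temperature high -
(G) filter breakthrough — conversion down -; viscosity out of range +; pressure drop low +; particulate in product -; selectivity down -; flow instability +; outlet temperature high -
None of the listed candidates fits everything.

none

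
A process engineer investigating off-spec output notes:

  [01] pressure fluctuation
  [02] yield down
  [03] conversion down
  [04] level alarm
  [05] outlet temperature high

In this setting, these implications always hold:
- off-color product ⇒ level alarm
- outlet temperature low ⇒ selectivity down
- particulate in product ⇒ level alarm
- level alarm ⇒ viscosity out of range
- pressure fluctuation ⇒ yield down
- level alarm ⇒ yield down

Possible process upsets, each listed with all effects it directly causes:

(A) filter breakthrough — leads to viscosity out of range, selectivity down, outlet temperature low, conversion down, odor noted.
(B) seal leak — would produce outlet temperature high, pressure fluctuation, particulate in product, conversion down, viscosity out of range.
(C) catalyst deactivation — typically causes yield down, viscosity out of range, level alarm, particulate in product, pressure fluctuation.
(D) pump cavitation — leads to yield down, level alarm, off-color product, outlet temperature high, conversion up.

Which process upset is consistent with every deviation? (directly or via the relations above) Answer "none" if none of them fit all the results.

B

Per-candidate check:
(A) filter breakthrough — pressure fluctuation miss; yield down miss; conversion down match; level alarm miss; outlet temperature high miss
(B) seal leak — pressure fluctuation match; yield down match (through pressure fluctuation → yield down); conversion down match; level alarm match (through particulate in product → level alarm); outlet temperature high match
(C) catalyst deactivation — pressure fluctuation match; yield down match; conversion down miss; level alarm match; outlet temperature high miss
(D) pump cavitation — pressure fluctuation miss; yield down match; conversion down miss; level alarm match; outlet temperature high match
(B) is the only candidate with no mismatches.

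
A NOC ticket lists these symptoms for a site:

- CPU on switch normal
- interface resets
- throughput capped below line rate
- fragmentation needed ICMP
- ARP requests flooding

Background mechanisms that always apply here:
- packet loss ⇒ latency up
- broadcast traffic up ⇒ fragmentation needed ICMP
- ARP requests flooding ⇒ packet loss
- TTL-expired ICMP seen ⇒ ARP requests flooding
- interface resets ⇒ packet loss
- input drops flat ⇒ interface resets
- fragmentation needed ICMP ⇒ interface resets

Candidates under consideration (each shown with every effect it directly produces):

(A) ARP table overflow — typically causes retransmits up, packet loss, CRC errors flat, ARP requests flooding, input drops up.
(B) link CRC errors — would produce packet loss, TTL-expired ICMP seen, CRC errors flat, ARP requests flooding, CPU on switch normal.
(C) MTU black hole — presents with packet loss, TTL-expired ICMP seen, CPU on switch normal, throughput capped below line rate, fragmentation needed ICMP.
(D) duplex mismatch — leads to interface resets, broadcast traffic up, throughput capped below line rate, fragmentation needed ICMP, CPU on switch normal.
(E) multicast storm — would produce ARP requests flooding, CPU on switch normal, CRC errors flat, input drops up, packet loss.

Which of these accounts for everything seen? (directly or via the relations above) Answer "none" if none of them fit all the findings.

C

For each candidate, compare predicted effects to what was observed:
(A) ARP table overflow — CPU on switch normal ✗; interface resets ✗; throughput capped below line rate ✗; fragmentation needed ICMP ✗; ARP requests flooding ✓
(B) link CRC errors — CPU on switch normal ✓; interface resets ✗; throughput capped below line rate ✗; fragmentation needed ICMP ✗; ARP requests flooding ✓
(C) MTU black hole — CPU on switch normal ✓; interface resets ✓ (via fragmentation needed ICMP → interface resets); throughput capped below line rate ✓; fragmentation needed ICMP ✓; ARP requests flooding ✓ (via TTL-expired ICMP seen → ARP requests flooding)
(D) duplex mismatch — does not account for ARP requests flooding
(E) multicast storm — CPU on switch normal ✓; interface resets ✗; throughput capped below line rate ✗; fragmentation needed ICMP ✗; ARP requests flooding ✓
(C) is the only candidate with no mismatches.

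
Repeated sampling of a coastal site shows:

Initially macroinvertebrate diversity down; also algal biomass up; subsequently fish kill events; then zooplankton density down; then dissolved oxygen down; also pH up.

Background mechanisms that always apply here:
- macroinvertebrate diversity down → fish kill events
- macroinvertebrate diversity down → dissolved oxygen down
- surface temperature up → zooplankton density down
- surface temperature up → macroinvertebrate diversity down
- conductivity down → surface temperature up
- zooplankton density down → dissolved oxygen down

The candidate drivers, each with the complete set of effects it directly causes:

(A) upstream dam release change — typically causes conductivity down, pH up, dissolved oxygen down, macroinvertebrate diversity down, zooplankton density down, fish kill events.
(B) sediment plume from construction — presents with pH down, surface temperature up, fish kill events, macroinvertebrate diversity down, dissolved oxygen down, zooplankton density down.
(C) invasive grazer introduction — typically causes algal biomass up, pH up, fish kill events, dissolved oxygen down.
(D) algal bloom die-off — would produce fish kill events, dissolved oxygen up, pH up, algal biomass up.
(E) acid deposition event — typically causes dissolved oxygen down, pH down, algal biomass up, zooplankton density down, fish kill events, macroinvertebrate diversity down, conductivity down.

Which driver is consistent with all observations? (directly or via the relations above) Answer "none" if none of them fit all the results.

none

Checking each candidate against the observations:
(A) upstream dam release change — macroinvertebrate diversity down yes; algal biomass up NO; fish kill events yes; zooplankton density down yes; dissolved oxygen down yes; pH up yes
(B) sediment plume from construction — macroinvertebrate diversity down yes; algal biomass up NO; fish kill events yes; zooplankton density down yes; dissolved oxygen down yes; pH up NO
(C) invasive grazer introduction — does not account for macroinvertebrate diversity down, zooplankton density down
(D) algal bloom die-off — macroinvertebrate diversity down NO; algal biomass up yes; fish kill events yes; zooplankton density down NO; dissolved oxygen down NO; pH up yes
(E) acid deposition event — fails on pH up (predicts pH down, not pH up)
None of the listed candidates fits everything.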